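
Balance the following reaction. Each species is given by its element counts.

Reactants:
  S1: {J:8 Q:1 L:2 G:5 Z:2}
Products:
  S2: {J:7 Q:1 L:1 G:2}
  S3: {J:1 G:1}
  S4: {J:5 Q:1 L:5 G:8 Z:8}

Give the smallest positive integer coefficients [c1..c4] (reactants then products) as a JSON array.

Coefficients: [4, 3, 6, 1]

J: 4·8 = 32 | 3·7+6·1+1·5 = 32
Q: 4·1 = 4 | 3·1+6·0+1·1 = 4
L: 4·2 = 8 | 3·1+6·0+1·5 = 8
G: 4·5 = 20 | 3·2+6·1+1·8 = 20
Z: 4·2 = 8 | 3·0+6·0+1·8 = 8
gcd(4,3,6,1) = 1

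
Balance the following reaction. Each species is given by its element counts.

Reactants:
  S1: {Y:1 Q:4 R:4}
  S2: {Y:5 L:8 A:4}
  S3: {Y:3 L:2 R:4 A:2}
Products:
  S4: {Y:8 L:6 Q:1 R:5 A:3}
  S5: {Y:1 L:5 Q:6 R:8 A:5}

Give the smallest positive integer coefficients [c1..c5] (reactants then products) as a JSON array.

Y: 4·1+3·5+5·3 = 34 | 4·8+2·1 = 34
L: 4·0+3·8+5·2 = 34 | 4·6+2·5 = 34
Q: 4·4+3·0+5·0 = 16 | 4·1+2·6 = 16
R: 4·4+3·0+5·4 = 36 | 4·5+2·8 = 36
A: 4·0+3·4+5·2 = 22 | 4·3+2·5 = 22
gcd(4,3,5,4,2) = 1

Coefficients: [4, 3, 5, 4, 2]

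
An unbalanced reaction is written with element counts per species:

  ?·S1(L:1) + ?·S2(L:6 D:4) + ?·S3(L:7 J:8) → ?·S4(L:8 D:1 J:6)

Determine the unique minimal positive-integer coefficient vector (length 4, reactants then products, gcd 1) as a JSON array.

Coefficients: [5, 1, 3, 4]

L: 5·1+1·6+3·7 = 32 | 4·8 = 32
D: 5·0+1·4+3·0 = 4 | 4·1 = 4
J: 5·0+1·0+3·8 = 24 | 4·6 = 24
gcd(5,1,3,4) = 1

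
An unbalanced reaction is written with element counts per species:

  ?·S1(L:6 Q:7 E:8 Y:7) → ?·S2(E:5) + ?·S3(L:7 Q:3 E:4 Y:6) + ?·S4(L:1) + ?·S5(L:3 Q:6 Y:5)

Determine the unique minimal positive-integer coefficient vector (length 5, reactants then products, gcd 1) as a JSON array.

Coefficients: [3, 4, 1, 2, 3]

L: 3·6 = 18 | 4·0+1·7+2·1+3·3 = 18
Q: 3·7 = 21 | 4·0+1·3+2·0+3·6 = 21
E: 3·8 = 24 | 4·5+1·4+2·0+3·0 = 24
Y: 3·7 = 21 | 4·0+1·6+2·0+3·5 = 21
gcd(3,4,1,2,3) = 1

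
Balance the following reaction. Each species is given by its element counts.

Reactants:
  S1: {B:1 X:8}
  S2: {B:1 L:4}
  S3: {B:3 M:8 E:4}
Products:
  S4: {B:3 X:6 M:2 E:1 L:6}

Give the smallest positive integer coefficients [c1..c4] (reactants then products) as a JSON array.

Coefficients: [3, 6, 1, 4]

B: 3·1+6·1+1·3 = 12 | 4·3 = 12
X: 3·8+6·0+1·0 = 24 | 4·6 = 24
M: 3·0+6·0+1·8 = 8 | 4·2 = 8
E: 3·0+6·0+1·4 = 4 | 4·1 = 4
L: 3·0+6·4+1·0 = 24 | 4·6 = 24
gcd(3,6,1,4) = 1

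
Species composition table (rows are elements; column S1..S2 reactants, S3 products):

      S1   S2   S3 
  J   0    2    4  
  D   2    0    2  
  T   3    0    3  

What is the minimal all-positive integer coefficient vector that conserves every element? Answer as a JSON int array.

J: 1·0+2·2 = 4 | 1·4 = 4
D: 1·2+2·0 = 2 | 1·2 = 2
T: 1·3+2·0 = 3 | 1·3 = 3
gcd(1,2,1) = 1

Coefficients: [1, 2, 1]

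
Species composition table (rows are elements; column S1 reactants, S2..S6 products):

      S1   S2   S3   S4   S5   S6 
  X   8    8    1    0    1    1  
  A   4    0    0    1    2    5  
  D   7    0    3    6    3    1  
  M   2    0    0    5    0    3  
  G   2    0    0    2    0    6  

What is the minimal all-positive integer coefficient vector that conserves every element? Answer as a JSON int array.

X: 4·8 = 32 | 3·8+2·1+1·0+5·1+1·1 = 32
A: 4·4 = 16 | 3·0+2·0+1·1+5·2+1·5 = 16
D: 4·7 = 28 | 3·0+2·3+1·6+5·3+1·1 = 28
M: 4·2 = 8 | 3·0+2·0+1·5+5·0+1·3 = 8
G: 4·2 = 8 | 3·0+2·0+1·2+5·0+1·6 = 8
gcd(4,3,2,1,5,1) = 1

Coefficients: [4, 3, 2, 1, 5, 1]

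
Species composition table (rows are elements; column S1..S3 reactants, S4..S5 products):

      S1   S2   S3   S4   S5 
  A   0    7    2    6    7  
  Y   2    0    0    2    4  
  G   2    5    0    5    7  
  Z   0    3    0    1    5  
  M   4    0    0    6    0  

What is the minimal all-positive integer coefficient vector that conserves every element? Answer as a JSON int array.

A: 6·0+3·7+5·2 = 31 | 4·6+1·7 = 31
Y: 6·2+3·0+5·0 = 12 | 4·2+1·4 = 12
G: 6·2+3·5+5·0 = 27 | 4·5+1·7 = 27
Z: 6·0+3·3+5·0 = 9 | 4·1+1·5 = 9
M: 6·4+3·0+5·0 = 24 | 4·6+1·0 = 24
gcd(6,3,5,4,1) = 1

Coefficients: [6, 3, 5, 4, 1]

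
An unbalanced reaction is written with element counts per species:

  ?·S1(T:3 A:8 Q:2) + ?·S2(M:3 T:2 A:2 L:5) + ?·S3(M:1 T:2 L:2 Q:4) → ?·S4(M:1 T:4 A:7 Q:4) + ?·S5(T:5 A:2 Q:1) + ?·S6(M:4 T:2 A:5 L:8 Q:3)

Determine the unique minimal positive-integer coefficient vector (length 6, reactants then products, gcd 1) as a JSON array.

Coefficients: [5, 6, 5, 3, 3, 5]

M: 5·0+6·3+5·1 = 23 | 3·1+3·0+5·4 = 23
T: 5·3+6·2+5·2 = 37 | 3·4+3·5+5·2 = 37
A: 5·8+6·2+5·0 = 52 | 3·7+3·2+5·5 = 52
L: 5·0+6·5+5·2 = 40 | 3·0+3·0+5·8 = 40
Q: 5·2+6·0+5·4 = 30 | 3·4+3·1+5·3 = 30
gcd(5,6,5,3,3,5) = 1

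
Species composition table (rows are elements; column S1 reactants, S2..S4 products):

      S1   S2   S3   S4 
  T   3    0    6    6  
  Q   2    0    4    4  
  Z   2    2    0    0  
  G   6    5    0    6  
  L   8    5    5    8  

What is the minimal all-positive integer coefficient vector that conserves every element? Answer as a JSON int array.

T: 6·3 = 18 | 6·0+2·6+1·6 = 18
Q: 6·2 = 12 | 6·0+2·4+1·4 = 12
Z: 6·2 = 12 | 6·2+2·0+1·0 = 12
G: 6·6 = 36 | 6·5+2·0+1·6 = 36
L: 6·8 = 48 | 6·5+2·5+1·8 = 48
gcd(6,6,2,1) = 1

Coefficients: [6, 6, 2, 1]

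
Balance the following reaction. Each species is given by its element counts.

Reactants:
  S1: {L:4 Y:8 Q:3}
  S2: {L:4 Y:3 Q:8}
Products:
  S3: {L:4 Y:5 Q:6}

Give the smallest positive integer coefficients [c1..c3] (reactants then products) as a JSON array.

L: 2·4+3·4 = 20 | 5·4 = 20
Y: 2·8+3·3 = 25 | 5·5 = 25
Q: 2·3+3·8 = 30 | 5·6 = 30
gcd(2,3,5) = 1

Coefficients: [2, 3, 5]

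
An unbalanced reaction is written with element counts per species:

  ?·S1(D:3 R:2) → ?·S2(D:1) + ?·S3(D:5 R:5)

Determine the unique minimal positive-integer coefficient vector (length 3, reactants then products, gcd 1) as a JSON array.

D: 5·3 = 15 | 5·1+2·5 = 15
R: 5·2 = 10 | 5·0+2·5 = 10
gcd(5,5,2) = 1

Coefficients: [5, 5, 2]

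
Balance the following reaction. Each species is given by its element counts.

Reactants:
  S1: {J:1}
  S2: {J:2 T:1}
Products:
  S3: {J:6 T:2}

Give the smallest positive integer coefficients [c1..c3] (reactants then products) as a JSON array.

Coefficients: [2, 2, 1]

J: 2·1+2·2 = 6 | 1·6 = 6
T: 2·0+2·1 = 2 | 1·2 = 2
gcd(2,2,1) = 1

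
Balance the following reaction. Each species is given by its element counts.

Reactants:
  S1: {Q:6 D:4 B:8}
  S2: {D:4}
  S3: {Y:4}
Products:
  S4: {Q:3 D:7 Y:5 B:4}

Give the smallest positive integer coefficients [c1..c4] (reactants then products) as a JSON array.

Q: 2·6+5·0+5·0 = 12 | 4·3 = 12
D: 2·4+5·4+5·0 = 28 | 4·7 = 28
Y: 2·0+5·0+5·4 = 20 | 4·5 = 20
B: 2·8+5·0+5·0 = 16 | 4·4 = 16
gcd(2,5,5,4) = 1

Coefficients: [2, 5, 5, 4]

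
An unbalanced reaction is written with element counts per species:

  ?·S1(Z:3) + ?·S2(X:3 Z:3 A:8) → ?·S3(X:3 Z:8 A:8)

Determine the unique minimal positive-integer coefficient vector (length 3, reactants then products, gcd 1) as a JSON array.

Coefficients: [5, 3, 3]

X: 5·0+3·3 = 9 | 3·3 = 9
Z: 5·3+3·3 = 24 | 3·8 = 24
A: 5·0+3·8 = 24 | 3·8 = 24
gcd(5,3,3) = 1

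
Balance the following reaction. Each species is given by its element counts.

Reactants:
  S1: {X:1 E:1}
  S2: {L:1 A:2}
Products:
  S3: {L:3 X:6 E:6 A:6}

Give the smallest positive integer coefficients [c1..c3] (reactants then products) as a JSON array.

Coefficients: [6, 3, 1]

L: 6·0+3·1 = 3 | 1·3 = 3
X: 6·1+3·0 = 6 | 1·6 = 6
E: 6·1+3·0 = 6 | 1·6 = 6
A: 6·0+3·2 = 6 | 1·6 = 6
gcd(6,3,1) = 1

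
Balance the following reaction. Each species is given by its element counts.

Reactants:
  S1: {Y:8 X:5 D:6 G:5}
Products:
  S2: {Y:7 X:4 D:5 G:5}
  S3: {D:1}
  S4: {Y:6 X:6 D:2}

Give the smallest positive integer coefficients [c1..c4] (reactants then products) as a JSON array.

Coefficients: [6, 6, 4, 1]

Y: 6·8 = 48 | 6·7+4·0+1·6 = 48
X: 6·5 = 30 | 6·4+4·0+1·6 = 30
D: 6·6 = 36 | 6·5+4·1+1·2 = 36
G: 6·5 = 30 | 6·5+4·0+1·0 = 30
gcd(6,6,4,1) = 1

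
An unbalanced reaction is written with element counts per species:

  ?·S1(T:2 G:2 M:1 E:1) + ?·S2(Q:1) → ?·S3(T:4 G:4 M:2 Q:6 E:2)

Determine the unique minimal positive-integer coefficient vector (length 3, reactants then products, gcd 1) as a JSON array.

Coefficients: [2, 6, 1]

T: 2·2+6·0 = 4 | 1·4 = 4
G: 2·2+6·0 = 4 | 1·4 = 4
M: 2·1+6·0 = 2 | 1·2 = 2
Q: 2·0+6·1 = 6 | 1·6 = 6
E: 2·1+6·0 = 2 | 1·2 = 2
gcd(2,6,1) = 1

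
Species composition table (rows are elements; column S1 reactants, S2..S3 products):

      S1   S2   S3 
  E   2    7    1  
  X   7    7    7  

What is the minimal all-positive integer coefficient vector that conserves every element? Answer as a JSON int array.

E: 6·2 = 12 | 1·7+5·1 = 12
X: 6·7 = 42 | 1·7+5·7 = 42
gcd(6,1,5) = 1

Coefficients: [6, 1, 5]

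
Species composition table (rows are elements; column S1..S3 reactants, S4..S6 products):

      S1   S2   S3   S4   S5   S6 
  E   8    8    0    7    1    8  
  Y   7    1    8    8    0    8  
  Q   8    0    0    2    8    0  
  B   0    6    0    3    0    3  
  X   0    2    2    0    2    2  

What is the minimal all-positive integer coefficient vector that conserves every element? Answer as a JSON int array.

E: 5·8+5·8+5·0 = 80 | 4·7+4·1+6·8 = 80
Y: 5·7+5·1+5·8 = 80 | 4·8+4·0+6·8 = 80
Q: 5·8+5·0+5·0 = 40 | 4·2+4·8+6·0 = 40
B: 5·0+5·6+5·0 = 30 | 4·3+4·0+6·3 = 30
X: 5·0+5·2+5·2 = 20 | 4·0+4·2+6·2 = 20
gcd(5,5,5,4,4,6) = 1

Coefficients: [5, 5, 5, 4, 4, 6]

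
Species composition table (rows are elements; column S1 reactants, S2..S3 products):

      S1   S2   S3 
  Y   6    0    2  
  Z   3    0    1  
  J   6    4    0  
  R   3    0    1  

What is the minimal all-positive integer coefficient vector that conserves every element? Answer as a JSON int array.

Y: 2·6 = 12 | 3·0+6·2 = 12
Z: 2·3 = 6 | 3·0+6·1 = 6
J: 2·6 = 12 | 3·4+6·0 = 12
R: 2·3 = 6 | 3·0+6·1 = 6
gcd(2,3,6) = 1

Coefficients: [2, 3, 6]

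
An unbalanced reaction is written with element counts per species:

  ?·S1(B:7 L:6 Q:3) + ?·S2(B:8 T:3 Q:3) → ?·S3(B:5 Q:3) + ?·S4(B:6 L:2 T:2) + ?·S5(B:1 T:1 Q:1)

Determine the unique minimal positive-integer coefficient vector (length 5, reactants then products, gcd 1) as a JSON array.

Coefficients: [1, 4, 3, 3, 6]

B: 1·7+4·8 = 39 | 3·5+3·6+6·1 = 39
L: 1·6+4·0 = 6 | 3·0+3·2+6·0 = 6
T: 1·0+4·3 = 12 | 3·0+3·2+6·1 = 12
Q: 1·3+4·3 = 15 | 3·3+3·0+6·1 = 15
gcd(1,4,3,3,6) = 1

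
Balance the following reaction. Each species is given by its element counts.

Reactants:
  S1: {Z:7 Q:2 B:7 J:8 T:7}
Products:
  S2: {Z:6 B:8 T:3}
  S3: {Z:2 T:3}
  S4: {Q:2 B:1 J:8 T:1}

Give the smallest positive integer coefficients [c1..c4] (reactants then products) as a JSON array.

Coefficients: [4, 3, 5, 4]

Z: 4·7 = 28 | 3·6+5·2+4·0 = 28
Q: 4·2 = 8 | 3·0+5·0+4·2 = 8
B: 4·7 = 28 | 3·8+5·0+4·1 = 28
J: 4·8 = 32 | 3·0+5·0+4·8 = 32
T: 4·7 = 28 | 3·3+5·3+4·1 = 28
gcd(4,3,5,4) = 1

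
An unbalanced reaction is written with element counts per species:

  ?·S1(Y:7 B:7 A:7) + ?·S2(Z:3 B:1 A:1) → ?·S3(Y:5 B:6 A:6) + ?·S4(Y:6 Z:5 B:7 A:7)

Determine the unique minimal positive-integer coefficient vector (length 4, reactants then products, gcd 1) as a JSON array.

Y: 4·7+5·0 = 28 | 2·5+3·6 = 28
Z: 4·0+5·3 = 15 | 2·0+3·5 = 15
B: 4·7+5·1 = 33 | 2·6+3·7 = 33
A: 4·7+5·1 = 33 | 2·6+3·7 = 33
gcd(4,5,2,3) = 1

Coefficients: [4, 5, 2, 3]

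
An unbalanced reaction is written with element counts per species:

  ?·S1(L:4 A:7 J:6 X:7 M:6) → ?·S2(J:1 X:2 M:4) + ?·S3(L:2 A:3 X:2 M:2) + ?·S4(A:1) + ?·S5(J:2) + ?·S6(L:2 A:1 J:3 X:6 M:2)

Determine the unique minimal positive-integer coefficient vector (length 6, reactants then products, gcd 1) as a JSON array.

Coefficients: [2, 1, 3, 4, 4, 1]

L: 2·4 = 8 | 1·0+3·2+4·0+4·0+1·2 = 8
A: 2·7 = 14 | 1·0+3·3+4·1+4·0+1·1 = 14
J: 2·6 = 12 | 1·1+3·0+4·0+4·2+1·3 = 12
X: 2·7 = 14 | 1·2+3·2+4·0+4·0+1·6 = 14
M: 2·6 = 12 | 1·4+3·2+4·0+4·0+1·2 = 12
gcd(2,1,3,4,4,1) = 1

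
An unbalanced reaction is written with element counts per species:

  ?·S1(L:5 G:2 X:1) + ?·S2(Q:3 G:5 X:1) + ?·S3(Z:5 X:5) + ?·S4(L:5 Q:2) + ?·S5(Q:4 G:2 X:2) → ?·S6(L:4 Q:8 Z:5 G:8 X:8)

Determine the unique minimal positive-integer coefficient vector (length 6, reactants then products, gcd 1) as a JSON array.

Coefficients: [1, 6, 5, 3, 4, 5]

L: 1·5+6·0+5·0+3·5+4·0 = 20 | 5·4 = 20
Q: 1·0+6·3+5·0+3·2+4·4 = 40 | 5·8 = 40
Z: 1·0+6·0+5·5+3·0+4·0 = 25 | 5·5 = 25
G: 1·2+6·5+5·0+3·0+4·2 = 40 | 5·8 = 40
X: 1·1+6·1+5·5+3·0+4·2 = 40 | 5·8 = 40
gcd(1,6,5,3,4,5) = 1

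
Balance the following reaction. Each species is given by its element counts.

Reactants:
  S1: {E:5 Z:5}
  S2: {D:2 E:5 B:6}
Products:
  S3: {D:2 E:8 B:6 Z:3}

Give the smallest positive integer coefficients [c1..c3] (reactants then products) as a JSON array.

D: 3·0+5·2 = 10 | 5·2 = 10
E: 3·5+5·5 = 40 | 5·8 = 40
B: 3·0+5·6 = 30 | 5·6 = 30
Z: 3·5+5·0 = 15 | 5·3 = 15
gcd(3,5,5) = 1

Coefficients: [3, 5, 5]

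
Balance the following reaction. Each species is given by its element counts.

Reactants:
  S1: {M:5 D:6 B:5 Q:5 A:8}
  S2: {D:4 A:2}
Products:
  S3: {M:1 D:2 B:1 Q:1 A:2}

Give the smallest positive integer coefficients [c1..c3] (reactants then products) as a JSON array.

Coefficients: [1, 1, 5]

M: 1·5+1·0 = 5 | 5·1 = 5
D: 1·6+1·4 = 10 | 5·2 = 10
B: 1·5+1·0 = 5 | 5·1 = 5
Q: 1·5+1·0 = 5 | 5·1 = 5
A: 1·8+1·2 = 10 | 5·2 = 10
gcd(1,1,5) = 1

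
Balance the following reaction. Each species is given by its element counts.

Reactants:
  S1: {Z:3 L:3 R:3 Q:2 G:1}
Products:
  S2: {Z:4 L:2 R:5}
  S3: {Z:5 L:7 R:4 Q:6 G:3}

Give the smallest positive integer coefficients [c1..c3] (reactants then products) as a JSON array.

Coefficients: [3, 1, 1]

Z: 3·3 = 9 | 1·4+1·5 = 9
L: 3·3 = 9 | 1·2+1·7 = 9
R: 3·3 = 9 | 1·5+1·4 = 9
Q: 3·2 = 6 | 1·0+1·6 = 6
G: 3·1 = 3 | 1·0+1·3 = 3
gcd(3,1,1) = 1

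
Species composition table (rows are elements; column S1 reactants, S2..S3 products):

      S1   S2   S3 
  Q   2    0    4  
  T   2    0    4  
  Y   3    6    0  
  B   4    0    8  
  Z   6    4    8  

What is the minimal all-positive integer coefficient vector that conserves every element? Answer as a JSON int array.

Coefficients: [2, 1, 1]

Q: 2·2 = 4 | 1·0+1·4 = 4
T: 2·2 = 4 | 1·0+1·4 = 4
Y: 2·3 = 6 | 1·6+1·0 = 6
B: 2·4 = 8 | 1·0+1·8 = 8
Z: 2·6 = 12 | 1·4+1·8 = 12
gcd(2,1,1) = 1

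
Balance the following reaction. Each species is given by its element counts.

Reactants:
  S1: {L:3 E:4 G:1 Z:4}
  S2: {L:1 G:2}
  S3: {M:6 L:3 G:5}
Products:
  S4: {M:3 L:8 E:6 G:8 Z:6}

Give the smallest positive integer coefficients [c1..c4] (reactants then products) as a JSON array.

M: 3·0+4·0+1·6 = 6 | 2·3 = 6
L: 3·3+4·1+1·3 = 16 | 2·8 = 16
E: 3·4+4·0+1·0 = 12 | 2·6 = 12
G: 3·1+4·2+1·5 = 16 | 2·8 = 16
Z: 3·4+4·0+1·0 = 12 | 2·6 = 12
gcd(3,4,1,2) = 1

Coefficients: [3, 4, 1, 2]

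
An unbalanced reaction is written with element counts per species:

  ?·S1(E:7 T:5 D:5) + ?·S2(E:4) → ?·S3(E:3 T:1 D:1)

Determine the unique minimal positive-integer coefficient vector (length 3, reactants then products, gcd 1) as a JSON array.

E: 1·7+2·4 = 15 | 5·3 = 15
T: 1·5+2·0 = 5 | 5·1 = 5
D: 1·5+2·0 = 5 | 5·1 = 5
gcd(1,2,5) = 1

Coefficients: [1, 2, 5]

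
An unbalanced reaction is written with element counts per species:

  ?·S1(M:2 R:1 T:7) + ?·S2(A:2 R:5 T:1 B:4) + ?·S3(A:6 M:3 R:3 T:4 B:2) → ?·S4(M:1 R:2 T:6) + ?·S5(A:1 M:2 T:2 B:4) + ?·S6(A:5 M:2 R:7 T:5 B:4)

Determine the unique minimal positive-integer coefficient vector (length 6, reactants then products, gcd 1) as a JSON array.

Coefficients: [5, 5, 2, 4, 2, 4]

A: 5·0+5·2+2·6 = 22 | 4·0+2·1+4·5 = 22
M: 5·2+5·0+2·3 = 16 | 4·1+2·2+4·2 = 16
R: 5·1+5·5+2·3 = 36 | 4·2+2·0+4·7 = 36
T: 5·7+5·1+2·4 = 48 | 4·6+2·2+4·5 = 48
B: 5·0+5·4+2·2 = 24 | 4·0+2·4+4·4 = 24
gcd(5,5,2,4,2,4) = 1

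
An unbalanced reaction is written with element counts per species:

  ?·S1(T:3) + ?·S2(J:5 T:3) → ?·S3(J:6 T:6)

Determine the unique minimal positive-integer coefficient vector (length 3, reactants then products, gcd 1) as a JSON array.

J: 4·0+6·5 = 30 | 5·6 = 30
T: 4·3+6·3 = 30 | 5·6 = 30
gcd(4,6,5) = 1

Coefficients: [4, 6, 5]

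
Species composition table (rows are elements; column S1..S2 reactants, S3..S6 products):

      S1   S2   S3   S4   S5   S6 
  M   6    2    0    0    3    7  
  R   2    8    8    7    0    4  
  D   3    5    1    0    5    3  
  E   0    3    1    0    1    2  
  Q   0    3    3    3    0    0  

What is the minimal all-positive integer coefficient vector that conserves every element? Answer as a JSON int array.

Coefficients: [6, 5, 1, 4, 6, 4]

M: 6·6+5·2 = 46 | 1·0+4·0+6·3+4·7 = 46
R: 6·2+5·8 = 52 | 1·8+4·7+6·0+4·4 = 52
D: 6·3+5·5 = 43 | 1·1+4·0+6·5+4·3 = 43
E: 6·0+5·3 = 15 | 1·1+4·0+6·1+4·2 = 15
Q: 6·0+5·3 = 15 | 1·3+4·3+6·0+4·0 = 15
gcd(6,5,1,4,6,4) = 1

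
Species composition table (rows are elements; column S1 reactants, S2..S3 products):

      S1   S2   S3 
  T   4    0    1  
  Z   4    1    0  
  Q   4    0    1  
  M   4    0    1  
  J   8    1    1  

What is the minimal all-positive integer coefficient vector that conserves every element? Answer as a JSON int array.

Coefficients: [1, 4, 4]

T: 1·4 = 4 | 4·0+4·1 = 4
Z: 1·4 = 4 | 4·1+4·0 = 4
Q: 1·4 = 4 | 4·0+4·1 = 4
M: 1·4 = 4 | 4·0+4·1 = 4
J: 1·8 = 8 | 4·1+4·1 = 8
gcd(1,4,4) = 1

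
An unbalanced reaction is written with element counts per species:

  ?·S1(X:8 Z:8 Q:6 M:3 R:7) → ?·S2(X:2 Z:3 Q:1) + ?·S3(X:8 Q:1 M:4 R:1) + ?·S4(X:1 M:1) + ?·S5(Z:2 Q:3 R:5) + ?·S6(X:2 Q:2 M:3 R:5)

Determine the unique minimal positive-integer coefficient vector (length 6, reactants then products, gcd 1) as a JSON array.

X: 3·8 = 24 | 6·2+1·8+2·1+3·0+1·2 = 24
Z: 3·8 = 24 | 6·3+1·0+2·0+3·2+1·0 = 24
Q: 3·6 = 18 | 6·1+1·1+2·0+3·3+1·2 = 18
M: 3·3 = 9 | 6·0+1·4+2·1+3·0+1·3 = 9
R: 3·7 = 21 | 6·0+1·1+2·0+3·5+1·5 = 21
gcd(3,6,1,2,3,1) = 1

Coefficients: [3, 6, 1, 2, 3, 1]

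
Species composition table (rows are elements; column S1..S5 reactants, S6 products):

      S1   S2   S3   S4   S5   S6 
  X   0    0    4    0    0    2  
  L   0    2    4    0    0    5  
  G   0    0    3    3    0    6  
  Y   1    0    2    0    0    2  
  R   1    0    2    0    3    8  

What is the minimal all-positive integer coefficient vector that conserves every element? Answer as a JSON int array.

Coefficients: [2, 3, 1, 3, 4, 2]

X: 2·0+3·0+1·4+3·0+4·0 = 4 | 2·2 = 4
L: 2·0+3·2+1·4+3·0+4·0 = 10 | 2·5 = 10
G: 2·0+3·0+1·3+3·3+4·0 = 12 | 2·6 = 12
Y: 2·1+3·0+1·2+3·0+4·0 = 4 | 2·2 = 4
R: 2·1+3·0+1·2+3·0+4·3 = 16 | 2·8 = 16
gcd(2,3,1,3,4,2) = 1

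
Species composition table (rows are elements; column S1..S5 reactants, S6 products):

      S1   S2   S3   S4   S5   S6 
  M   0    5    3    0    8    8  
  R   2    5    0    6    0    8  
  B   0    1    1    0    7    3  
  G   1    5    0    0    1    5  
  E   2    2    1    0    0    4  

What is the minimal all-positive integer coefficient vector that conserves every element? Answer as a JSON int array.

M: 4·0+4·5+4·3+2·0+1·8 = 40 | 5·8 = 40
R: 4·2+4·5+4·0+2·6+1·0 = 40 | 5·8 = 40
B: 4·0+4·1+4·1+2·0+1·7 = 15 | 5·3 = 15
G: 4·1+4·5+4·0+2·0+1·1 = 25 | 5·5 = 25
E: 4·2+4·2+4·1+2·0+1·0 = 20 | 5·4 = 20
gcd(4,4,4,2,1,5) = 1

Coefficients: [4, 4, 4, 2, 1, 5]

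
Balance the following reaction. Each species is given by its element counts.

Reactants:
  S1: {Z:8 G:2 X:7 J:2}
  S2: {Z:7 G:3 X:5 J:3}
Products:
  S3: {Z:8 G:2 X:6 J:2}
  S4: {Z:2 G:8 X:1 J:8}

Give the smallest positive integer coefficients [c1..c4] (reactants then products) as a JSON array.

Coefficients: [1, 6, 6, 1]

Z: 1·8+6·7 = 50 | 6·8+1·2 = 50
G: 1·2+6·3 = 20 | 6·2+1·8 = 20
X: 1·7+6·5 = 37 | 6·6+1·1 = 37
J: 1·2+6·3 = 20 | 6·2+1·8 = 20
gcd(1,6,6,1) = 1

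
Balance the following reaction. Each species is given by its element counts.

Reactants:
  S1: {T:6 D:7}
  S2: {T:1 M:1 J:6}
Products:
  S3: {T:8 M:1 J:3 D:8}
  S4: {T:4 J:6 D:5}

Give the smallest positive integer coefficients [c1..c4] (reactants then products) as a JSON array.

T: 3·6+2·1 = 20 | 2·8+1·4 = 20
M: 3·0+2·1 = 2 | 2·1+1·0 = 2
J: 3·0+2·6 = 12 | 2·3+1·6 = 12
D: 3·7+2·0 = 21 | 2·8+1·5 = 21
gcd(3,2,2,1) = 1

Coefficients: [3, 2, 2, 1]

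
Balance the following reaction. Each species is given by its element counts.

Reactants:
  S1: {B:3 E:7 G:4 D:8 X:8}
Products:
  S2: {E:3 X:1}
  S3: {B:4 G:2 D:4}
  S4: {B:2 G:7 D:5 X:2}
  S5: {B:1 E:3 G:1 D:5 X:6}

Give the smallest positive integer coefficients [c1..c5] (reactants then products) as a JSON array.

Coefficients: [3, 4, 1, 1, 3]

B: 3·3 = 9 | 4·0+1·4+1·2+3·1 = 9
E: 3·7 = 21 | 4·3+1·0+1·0+3·3 = 21
G: 3·4 = 12 | 4·0+1·2+1·7+3·1 = 12
D: 3·8 = 24 | 4·0+1·4+1·5+3·5 = 24
X: 3·8 = 24 | 4·1+1·0+1·2+3·6 = 24
gcd(3,4,1,1,3) = 1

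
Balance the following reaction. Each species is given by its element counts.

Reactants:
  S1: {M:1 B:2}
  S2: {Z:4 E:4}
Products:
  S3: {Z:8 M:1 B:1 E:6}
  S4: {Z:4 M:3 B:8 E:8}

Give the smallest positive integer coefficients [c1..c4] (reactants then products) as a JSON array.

Coefficients: [5, 5, 2, 1]

Z: 5·0+5·4 = 20 | 2·8+1·4 = 20
M: 5·1+5·0 = 5 | 2·1+1·3 = 5
B: 5·2+5·0 = 10 | 2·1+1·8 = 10
E: 5·0+5·4 = 20 | 2·6+1·8 = 20
gcd(5,5,2,1) = 1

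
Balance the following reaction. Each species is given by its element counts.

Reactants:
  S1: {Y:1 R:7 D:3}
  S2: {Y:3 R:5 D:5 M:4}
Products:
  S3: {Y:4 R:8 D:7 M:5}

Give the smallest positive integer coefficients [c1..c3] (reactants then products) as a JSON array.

Coefficients: [1, 5, 4]

Y: 1·1+5·3 = 16 | 4·4 = 16
R: 1·7+5·5 = 32 | 4·8 = 32
D: 1·3+5·5 = 28 | 4·7 = 28
M: 1·0+5·4 = 20 | 4·5 = 20
gcd(1,5,4) = 1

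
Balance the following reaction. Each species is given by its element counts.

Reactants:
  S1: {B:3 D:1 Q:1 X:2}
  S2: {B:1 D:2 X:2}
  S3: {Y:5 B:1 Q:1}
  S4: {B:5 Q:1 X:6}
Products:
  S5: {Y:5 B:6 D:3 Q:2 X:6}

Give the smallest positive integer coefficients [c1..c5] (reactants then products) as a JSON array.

Y: 3·0+6·0+5·5+2·0 = 25 | 5·5 = 25
B: 3·3+6·1+5·1+2·5 = 30 | 5·6 = 30
D: 3·1+6·2+5·0+2·0 = 15 | 5·3 = 15
Q: 3·1+6·0+5·1+2·1 = 10 | 5·2 = 10
X: 3·2+6·2+5·0+2·6 = 30 | 5·6 = 30
gcd(3,6,5,2,5) = 1

Coefficients: [3, 6, 5, 2, 5]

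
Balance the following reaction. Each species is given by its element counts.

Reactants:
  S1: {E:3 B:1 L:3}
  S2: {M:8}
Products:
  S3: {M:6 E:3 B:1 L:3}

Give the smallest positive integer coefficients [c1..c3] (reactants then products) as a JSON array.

M: 4·0+3·8 = 24 | 4·6 = 24
E: 4·3+3·0 = 12 | 4·3 = 12
B: 4·1+3·0 = 4 | 4·1 = 4
L: 4·3+3·0 = 12 | 4·3 = 12
gcd(4,3,4) = 1

Coefficients: [4, 3, 4]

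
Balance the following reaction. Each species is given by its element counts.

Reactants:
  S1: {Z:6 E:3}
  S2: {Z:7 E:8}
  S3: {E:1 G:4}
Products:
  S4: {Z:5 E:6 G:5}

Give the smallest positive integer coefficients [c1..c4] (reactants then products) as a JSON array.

Coefficients: [1, 2, 5, 4]

Z: 1·6+2·7+5·0 = 20 | 4·5 = 20
E: 1·3+2·8+5·1 = 24 | 4·6 = 24
G: 1·0+2·0+5·4 = 20 | 4·5 = 20
gcd(1,2,5,4) = 1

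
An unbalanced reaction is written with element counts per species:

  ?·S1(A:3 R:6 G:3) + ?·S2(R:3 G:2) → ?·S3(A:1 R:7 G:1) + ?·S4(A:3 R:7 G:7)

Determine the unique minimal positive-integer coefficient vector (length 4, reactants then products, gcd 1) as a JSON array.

A: 4·3+6·0 = 12 | 3·1+3·3 = 12
R: 4·6+6·3 = 42 | 3·7+3·7 = 42
G: 4·3+6·2 = 24 | 3·1+3·7 = 24
gcd(4,6,3,3) = 1

Coefficients: [4, 6, 3, 3]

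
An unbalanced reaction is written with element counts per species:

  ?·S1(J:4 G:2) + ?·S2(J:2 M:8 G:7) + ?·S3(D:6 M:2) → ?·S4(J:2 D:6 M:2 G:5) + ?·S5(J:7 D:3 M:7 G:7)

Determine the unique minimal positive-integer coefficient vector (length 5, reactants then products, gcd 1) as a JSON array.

Coefficients: [6, 3, 3, 1, 4]

J: 6·4+3·2+3·0 = 30 | 1·2+4·7 = 30
D: 6·0+3·0+3·6 = 18 | 1·6+4·3 = 18
M: 6·0+3·8+3·2 = 30 | 1·2+4·7 = 30
G: 6·2+3·7+3·0 = 33 | 1·5+4·7 = 33
gcd(6,3,3,1,4) = 1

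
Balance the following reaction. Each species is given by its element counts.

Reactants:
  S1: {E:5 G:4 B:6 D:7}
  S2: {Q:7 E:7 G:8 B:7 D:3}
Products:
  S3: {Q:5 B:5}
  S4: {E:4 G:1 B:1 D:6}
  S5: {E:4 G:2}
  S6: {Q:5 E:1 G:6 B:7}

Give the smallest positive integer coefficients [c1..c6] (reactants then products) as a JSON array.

Coefficients: [3, 5, 1, 6, 5, 6]

Q: 3·0+5·7 = 35 | 1·5+6·0+5·0+6·5 = 35
E: 3·5+5·7 = 50 | 1·0+6·4+5·4+6·1 = 50
G: 3·4+5·8 = 52 | 1·0+6·1+5·2+6·6 = 52
B: 3·6+5·7 = 53 | 1·5+6·1+5·0+6·7 = 53
D: 3·7+5·3 = 36 | 1·0+6·6+5·0+6·0 = 36
gcd(3,5,1,6,5,6) = 1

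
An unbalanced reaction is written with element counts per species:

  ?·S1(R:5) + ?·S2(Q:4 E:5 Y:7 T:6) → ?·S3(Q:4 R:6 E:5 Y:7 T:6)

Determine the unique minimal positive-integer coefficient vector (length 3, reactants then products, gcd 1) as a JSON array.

Coefficients: [6, 5, 5]

Q: 6·0+5·4 = 20 | 5·4 = 20
R: 6·5+5·0 = 30 | 5·6 = 30
E: 6·0+5·5 = 25 | 5·5 = 25
Y: 6·0+5·7 = 35 | 5·7 = 35
T: 6·0+5·6 = 30 | 5·6 = 30
gcd(6,5,5) = 1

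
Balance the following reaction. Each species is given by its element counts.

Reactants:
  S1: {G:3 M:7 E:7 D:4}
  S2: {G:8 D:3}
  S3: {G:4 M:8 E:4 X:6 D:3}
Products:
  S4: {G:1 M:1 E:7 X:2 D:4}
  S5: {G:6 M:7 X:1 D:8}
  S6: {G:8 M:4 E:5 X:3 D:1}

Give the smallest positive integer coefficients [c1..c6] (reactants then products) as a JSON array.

Coefficients: [3, 6, 4, 1, 4, 6]

G: 3·3+6·8+4·4 = 73 | 1·1+4·6+6·8 = 73
M: 3·7+6·0+4·8 = 53 | 1·1+4·7+6·4 = 53
E: 3·7+6·0+4·4 = 37 | 1·7+4·0+6·5 = 37
X: 3·0+6·0+4·6 = 24 | 1·2+4·1+6·3 = 24
D: 3·4+6·3+4·3 = 42 | 1·4+4·8+6·1 = 42
gcd(3,6,4,1,4,6) = 1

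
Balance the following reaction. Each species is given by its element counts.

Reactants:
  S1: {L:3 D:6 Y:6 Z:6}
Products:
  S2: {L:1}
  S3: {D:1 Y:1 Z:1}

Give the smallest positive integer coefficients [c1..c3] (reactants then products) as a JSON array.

Coefficients: [1, 3, 6]

L: 1·3 = 3 | 3·1+6·0 = 3
D: 1·6 = 6 | 3·0+6·1 = 6
Y: 1·6 = 6 | 3·0+6·1 = 6
Z: 1·6 = 6 | 3·0+6·1 = 6
gcd(1,3,6) = 1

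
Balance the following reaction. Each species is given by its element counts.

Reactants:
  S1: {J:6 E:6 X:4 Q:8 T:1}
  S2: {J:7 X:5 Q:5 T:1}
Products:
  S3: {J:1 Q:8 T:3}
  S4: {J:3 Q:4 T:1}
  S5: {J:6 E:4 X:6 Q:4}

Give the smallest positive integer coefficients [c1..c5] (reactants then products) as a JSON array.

Coefficients: [4, 4, 1, 5, 6]

J: 4·6+4·7 = 52 | 1·1+5·3+6·6 = 52
E: 4·6+4·0 = 24 | 1·0+5·0+6·4 = 24
X: 4·4+4·5 = 36 | 1·0+5·0+6·6 = 36
Q: 4·8+4·5 = 52 | 1·8+5·4+6·4 = 52
T: 4·1+4·1 = 8 | 1·3+5·1+6·0 = 8
gcd(4,4,1,5,6) = 1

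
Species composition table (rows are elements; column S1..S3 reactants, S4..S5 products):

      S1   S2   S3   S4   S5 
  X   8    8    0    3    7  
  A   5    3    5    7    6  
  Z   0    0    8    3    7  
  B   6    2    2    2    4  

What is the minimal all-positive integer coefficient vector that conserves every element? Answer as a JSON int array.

X: 1·8+5·8+6·0 = 48 | 2·3+6·7 = 48
A: 1·5+5·3+6·5 = 50 | 2·7+6·6 = 50
Z: 1·0+5·0+6·8 = 48 | 2·3+6·7 = 48
B: 1·6+5·2+6·2 = 28 | 2·2+6·4 = 28
gcd(1,5,6,2,6) = 1

Coefficients: [1, 5, 6, 2, 6]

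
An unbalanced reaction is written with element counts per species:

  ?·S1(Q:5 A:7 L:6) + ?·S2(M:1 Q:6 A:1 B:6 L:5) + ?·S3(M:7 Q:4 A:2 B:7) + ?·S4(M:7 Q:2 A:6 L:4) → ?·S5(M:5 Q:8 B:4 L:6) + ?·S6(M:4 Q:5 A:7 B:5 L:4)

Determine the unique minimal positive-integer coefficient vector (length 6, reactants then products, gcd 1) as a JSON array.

M: 3·0+2·1+3·7+1·7 = 30 | 2·5+5·4 = 30
Q: 3·5+2·6+3·4+1·2 = 41 | 2·8+5·5 = 41
A: 3·7+2·1+3·2+1·6 = 35 | 2·0+5·7 = 35
B: 3·0+2·6+3·7+1·0 = 33 | 2·4+5·5 = 33
L: 3·6+2·5+3·0+1·4 = 32 | 2·6+5·4 = 32
gcd(3,2,3,1,2,5) = 1

Coefficients: [3, 2, 3, 1, 2, 5]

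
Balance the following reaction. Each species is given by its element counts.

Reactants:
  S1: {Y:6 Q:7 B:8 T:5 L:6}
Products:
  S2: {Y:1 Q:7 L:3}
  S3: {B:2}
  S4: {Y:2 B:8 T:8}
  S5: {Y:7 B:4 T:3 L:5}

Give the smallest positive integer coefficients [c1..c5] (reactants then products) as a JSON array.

Coefficients: [5, 5, 6, 2, 3]

Y: 5·6 = 30 | 5·1+6·0+2·2+3·7 = 30
Q: 5·7 = 35 | 5·7+6·0+2·0+3·0 = 35
B: 5·8 = 40 | 5·0+6·2+2·8+3·4 = 40
T: 5·5 = 25 | 5·0+6·0+2·8+3·3 = 25
L: 5·6 = 30 | 5·3+6·0+2·0+3·5 = 30
gcd(5,5,6,2,3) = 1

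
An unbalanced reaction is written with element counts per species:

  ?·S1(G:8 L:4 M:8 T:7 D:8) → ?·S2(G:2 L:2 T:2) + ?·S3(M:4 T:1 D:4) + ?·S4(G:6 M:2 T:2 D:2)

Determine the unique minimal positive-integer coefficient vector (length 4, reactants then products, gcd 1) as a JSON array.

Coefficients: [3, 6, 5, 2]

G: 3·8 = 24 | 6·2+5·0+2·6 = 24
L: 3·4 = 12 | 6·2+5·0+2·0 = 12
M: 3·8 = 24 | 6·0+5·4+2·2 = 24
T: 3·7 = 21 | 6·2+5·1+2·2 = 21
D: 3·8 = 24 | 6·0+5·4+2·2 = 24
gcd(3,6,5,2) = 1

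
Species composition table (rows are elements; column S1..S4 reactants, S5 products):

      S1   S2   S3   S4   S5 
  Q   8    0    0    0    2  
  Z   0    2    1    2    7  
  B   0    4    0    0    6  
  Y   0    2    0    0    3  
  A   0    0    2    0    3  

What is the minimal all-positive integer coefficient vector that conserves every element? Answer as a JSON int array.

Q: 1·8+6·0+6·0+5·0 = 8 | 4·2 = 8
Z: 1·0+6·2+6·1+5·2 = 28 | 4·7 = 28
B: 1·0+6·4+6·0+5·0 = 24 | 4·6 = 24
Y: 1·0+6·2+6·0+5·0 = 12 | 4·3 = 12
A: 1·0+6·0+6·2+5·0 = 12 | 4·3 = 12
gcd(1,6,6,5,4) = 1

Coefficients: [1, 6, 6, 5, 4]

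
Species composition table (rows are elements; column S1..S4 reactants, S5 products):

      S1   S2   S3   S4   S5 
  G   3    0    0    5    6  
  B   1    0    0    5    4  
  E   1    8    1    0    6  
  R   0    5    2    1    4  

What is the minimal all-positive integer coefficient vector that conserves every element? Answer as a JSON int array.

Coefficients: [5, 3, 1, 3, 5]

G: 5·3+3·0+1·0+3·5 = 30 | 5·6 = 30
B: 5·1+3·0+1·0+3·5 = 20 | 5·4 = 20
E: 5·1+3·8+1·1+3·0 = 30 | 5·6 = 30
R: 5·0+3·5+1·2+3·1 = 20 | 5·4 = 20
gcd(5,3,1,3,5) = 1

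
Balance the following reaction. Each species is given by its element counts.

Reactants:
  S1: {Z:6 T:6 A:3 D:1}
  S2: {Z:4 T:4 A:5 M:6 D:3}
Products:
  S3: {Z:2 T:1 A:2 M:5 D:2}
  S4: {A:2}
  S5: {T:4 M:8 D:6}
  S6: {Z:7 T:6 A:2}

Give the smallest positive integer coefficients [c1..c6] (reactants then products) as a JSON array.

Coefficients: [1, 3, 2, 5, 1, 2]

Z: 1·6+3·4 = 18 | 2·2+5·0+1·0+2·7 = 18
T: 1·6+3·4 = 18 | 2·1+5·0+1·4+2·6 = 18
A: 1·3+3·5 = 18 | 2·2+5·2+1·0+2·2 = 18
M: 1·0+3·6 = 18 | 2·5+5·0+1·8+2·0 = 18
D: 1·1+3·3 = 10 | 2·2+5·0+1·6+2·0 = 10
gcd(1,3,2,5,1,2) = 1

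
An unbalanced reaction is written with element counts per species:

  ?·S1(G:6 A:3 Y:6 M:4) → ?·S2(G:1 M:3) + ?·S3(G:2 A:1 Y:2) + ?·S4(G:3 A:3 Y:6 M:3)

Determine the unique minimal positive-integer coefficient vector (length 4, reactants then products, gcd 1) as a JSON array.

Coefficients: [3, 3, 6, 1]

G: 3·6 = 18 | 3·1+6·2+1·3 = 18
A: 3·3 = 9 | 3·0+6·1+1·3 = 9
Y: 3·6 = 18 | 3·0+6·2+1·6 = 18
M: 3·4 = 12 | 3·3+6·0+1·3 = 12
gcd(3,3,6,1) = 1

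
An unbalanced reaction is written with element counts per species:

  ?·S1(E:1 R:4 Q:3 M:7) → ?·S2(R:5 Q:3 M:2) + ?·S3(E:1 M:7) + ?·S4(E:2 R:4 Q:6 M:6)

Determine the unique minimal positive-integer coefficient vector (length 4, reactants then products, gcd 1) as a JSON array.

Coefficients: [6, 4, 4, 1]

E: 6·1 = 6 | 4·0+4·1+1·2 = 6
R: 6·4 = 24 | 4·5+4·0+1·4 = 24
Q: 6·3 = 18 | 4·3+4·0+1·6 = 18
M: 6·7 = 42 | 4·2+4·7+1·6 = 42
gcd(6,4,4,1) = 1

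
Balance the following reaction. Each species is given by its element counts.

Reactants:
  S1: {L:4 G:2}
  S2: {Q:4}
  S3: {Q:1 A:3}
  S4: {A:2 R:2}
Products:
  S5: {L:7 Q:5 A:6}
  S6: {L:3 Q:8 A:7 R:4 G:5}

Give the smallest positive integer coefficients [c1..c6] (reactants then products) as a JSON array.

Coefficients: [5, 5, 6, 4, 2, 2]

L: 5·4+5·0+6·0+4·0 = 20 | 2·7+2·3 = 20
Q: 5·0+5·4+6·1+4·0 = 26 | 2·5+2·8 = 26
A: 5·0+5·0+6·3+4·2 = 26 | 2·6+2·7 = 26
R: 5·0+5·0+6·0+4·2 = 8 | 2·0+2·4 = 8
G: 5·2+5·0+6·0+4·0 = 10 | 2·0+2·5 = 10
gcd(5,5,6,4,2,2) = 1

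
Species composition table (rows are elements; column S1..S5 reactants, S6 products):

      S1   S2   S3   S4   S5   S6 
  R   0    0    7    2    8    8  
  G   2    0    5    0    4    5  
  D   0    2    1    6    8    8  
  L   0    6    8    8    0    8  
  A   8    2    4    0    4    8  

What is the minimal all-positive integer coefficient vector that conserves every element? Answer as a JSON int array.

Coefficients: [2, 4, 2, 1, 4, 6]

R: 2·0+4·0+2·7+1·2+4·8 = 48 | 6·8 = 48
G: 2·2+4·0+2·5+1·0+4·4 = 30 | 6·5 = 30
D: 2·0+4·2+2·1+1·6+4·8 = 48 | 6·8 = 48
L: 2·0+4·6+2·8+1·8+4·0 = 48 | 6·8 = 48
A: 2·8+4·2+2·4+1·0+4·4 = 48 | 6·8 = 48
gcd(2,4,2,1,4,6) = 1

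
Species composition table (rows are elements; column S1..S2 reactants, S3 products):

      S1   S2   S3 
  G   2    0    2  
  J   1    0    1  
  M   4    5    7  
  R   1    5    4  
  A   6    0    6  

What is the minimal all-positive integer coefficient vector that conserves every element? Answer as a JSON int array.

G: 5·2+3·0 = 10 | 5·2 = 10
J: 5·1+3·0 = 5 | 5·1 = 5
M: 5·4+3·5 = 35 | 5·7 = 35
R: 5·1+3·5 = 20 | 5·4 = 20
A: 5·6+3·0 = 30 | 5·6 = 30
gcd(5,3,5) = 1

Coefficients: [5, 3, 5]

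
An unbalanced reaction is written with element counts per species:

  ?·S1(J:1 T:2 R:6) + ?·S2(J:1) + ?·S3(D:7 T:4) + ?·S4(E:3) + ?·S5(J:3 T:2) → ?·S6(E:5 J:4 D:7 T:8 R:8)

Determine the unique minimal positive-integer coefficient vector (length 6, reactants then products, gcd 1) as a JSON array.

E: 4·0+2·0+3·0+5·3+2·0 = 15 | 3·5 = 15
J: 4·1+2·1+3·0+5·0+2·3 = 12 | 3·4 = 12
D: 4·0+2·0+3·7+5·0+2·0 = 21 | 3·7 = 21
T: 4·2+2·0+3·4+5·0+2·2 = 24 | 3·8 = 24
R: 4·6+2·0+3·0+5·0+2·0 = 24 | 3·8 = 24
gcd(4,2,3,5,2,3) = 1

Coefficients: [4, 2, 3, 5, 2, 3]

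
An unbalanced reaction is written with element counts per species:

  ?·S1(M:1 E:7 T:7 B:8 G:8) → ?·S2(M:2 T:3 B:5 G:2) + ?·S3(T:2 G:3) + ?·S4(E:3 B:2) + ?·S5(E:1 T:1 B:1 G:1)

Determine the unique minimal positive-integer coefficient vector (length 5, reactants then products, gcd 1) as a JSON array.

M: 2·1 = 2 | 1·2+3·0+3·0+5·0 = 2
E: 2·7 = 14 | 1·0+3·0+3·3+5·1 = 14
T: 2·7 = 14 | 1·3+3·2+3·0+5·1 = 14
B: 2·8 = 16 | 1·5+3·0+3·2+5·1 = 16
G: 2·8 = 16 | 1·2+3·3+3·0+5·1 = 16
gcd(2,1,3,3,5) = 1

Coefficients: [2, 1, 3, 3, 5]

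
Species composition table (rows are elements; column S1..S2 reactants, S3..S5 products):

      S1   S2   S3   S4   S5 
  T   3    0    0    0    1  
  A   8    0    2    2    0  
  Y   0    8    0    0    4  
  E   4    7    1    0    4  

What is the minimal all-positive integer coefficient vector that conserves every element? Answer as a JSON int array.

Coefficients: [2, 3, 5, 3, 6]

T: 2·3+3·0 = 6 | 5·0+3·0+6·1 = 6
A: 2·8+3·0 = 16 | 5·2+3·2+6·0 = 16
Y: 2·0+3·8 = 24 | 5·0+3·0+6·4 = 24
E: 2·4+3·7 = 29 | 5·1+3·0+6·4 = 29
gcd(2,3,5,3,6) = 1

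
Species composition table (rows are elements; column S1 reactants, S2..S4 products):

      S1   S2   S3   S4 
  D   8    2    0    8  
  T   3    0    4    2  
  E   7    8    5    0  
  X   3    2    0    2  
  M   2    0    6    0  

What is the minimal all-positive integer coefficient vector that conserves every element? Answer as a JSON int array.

D: 6·8 = 48 | 4·2+2·0+5·8 = 48
T: 6·3 = 18 | 4·0+2·4+5·2 = 18
E: 6·7 = 42 | 4·8+2·5+5·0 = 42
X: 6·3 = 18 | 4·2+2·0+5·2 = 18
M: 6·2 = 12 | 4·0+2·6+5·0 = 12
gcd(6,4,2,5) = 1

Coefficients: [6, 4, 2, 5]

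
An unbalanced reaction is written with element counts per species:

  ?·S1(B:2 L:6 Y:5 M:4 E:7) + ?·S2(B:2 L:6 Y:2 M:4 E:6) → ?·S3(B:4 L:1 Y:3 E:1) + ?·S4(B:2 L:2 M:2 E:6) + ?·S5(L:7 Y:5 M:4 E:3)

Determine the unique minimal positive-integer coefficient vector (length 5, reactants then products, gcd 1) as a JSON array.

B: 4·2+4·2 = 16 | 1·4+6·2+5·0 = 16
L: 4·6+4·6 = 48 | 1·1+6·2+5·7 = 48
Y: 4·5+4·2 = 28 | 1·3+6·0+5·5 = 28
M: 4·4+4·4 = 32 | 1·0+6·2+5·4 = 32
E: 4·7+4·6 = 52 | 1·1+6·6+5·3 = 52
gcd(4,4,1,6,5) = 1

Coefficients: [4, 4, 1, 6, 5]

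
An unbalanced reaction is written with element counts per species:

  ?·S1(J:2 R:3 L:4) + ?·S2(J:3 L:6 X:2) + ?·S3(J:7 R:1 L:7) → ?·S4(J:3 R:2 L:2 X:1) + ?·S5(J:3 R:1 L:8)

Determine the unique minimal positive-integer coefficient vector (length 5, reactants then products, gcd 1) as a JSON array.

Coefficients: [5, 3, 2, 6, 5]

J: 5·2+3·3+2·7 = 33 | 6·3+5·3 = 33
R: 5·3+3·0+2·1 = 17 | 6·2+5·1 = 17
L: 5·4+3·6+2·7 = 52 | 6·2+5·8 = 52
X: 5·0+3·2+2·0 = 6 | 6·1+5·0 = 6
gcd(5,3,2,6,5) = 1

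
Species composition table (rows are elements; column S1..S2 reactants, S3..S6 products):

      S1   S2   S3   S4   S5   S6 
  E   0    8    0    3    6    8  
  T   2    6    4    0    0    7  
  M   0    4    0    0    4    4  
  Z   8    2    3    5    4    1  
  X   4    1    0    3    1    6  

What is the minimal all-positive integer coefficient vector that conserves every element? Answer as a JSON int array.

E: 4·0+5·8 = 40 | 6·0+2·3+3·6+2·8 = 40
T: 4·2+5·6 = 38 | 6·4+2·0+3·0+2·7 = 38
M: 4·0+5·4 = 20 | 6·0+2·0+3·4+2·4 = 20
Z: 4·8+5·2 = 42 | 6·3+2·5+3·4+2·1 = 42
X: 4·4+5·1 = 21 | 6·0+2·3+3·1+2·6 = 21
gcd(4,5,6,2,3,2) = 1

Coefficients: [4, 5, 6, 2, 3, 2]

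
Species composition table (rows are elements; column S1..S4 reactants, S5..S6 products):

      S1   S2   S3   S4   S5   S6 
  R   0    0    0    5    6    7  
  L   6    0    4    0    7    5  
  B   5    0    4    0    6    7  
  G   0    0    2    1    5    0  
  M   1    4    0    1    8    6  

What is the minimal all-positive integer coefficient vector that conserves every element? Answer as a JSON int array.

Coefficients: [1, 6, 5, 5, 3, 1]

R: 1·0+6·0+5·0+5·5 = 25 | 3·6+1·7 = 25
L: 1·6+6·0+5·4+5·0 = 26 | 3·7+1·5 = 26
B: 1·5+6·0+5·4+5·0 = 25 | 3·6+1·7 = 25
G: 1·0+6·0+5·2+5·1 = 15 | 3·5+1·0 = 15
M: 1·1+6·4+5·0+5·1 = 30 | 3·8+1·6 = 30
gcd(1,6,5,5,3,1) = 1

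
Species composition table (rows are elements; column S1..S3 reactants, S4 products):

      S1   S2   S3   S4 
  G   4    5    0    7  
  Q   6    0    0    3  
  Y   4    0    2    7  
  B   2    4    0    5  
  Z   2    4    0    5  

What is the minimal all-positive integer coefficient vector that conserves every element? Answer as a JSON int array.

Coefficients: [1, 2, 5, 2]

G: 1·4+2·5+5·0 = 14 | 2·7 = 14
Q: 1·6+2·0+5·0 = 6 | 2·3 = 6
Y: 1·4+2·0+5·2 = 14 | 2·7 = 14
B: 1·2+2·4+5·0 = 10 | 2·5 = 10
Z: 1·2+2·4+5·0 = 10 | 2·5 = 10
gcd(1,2,5,2) = 1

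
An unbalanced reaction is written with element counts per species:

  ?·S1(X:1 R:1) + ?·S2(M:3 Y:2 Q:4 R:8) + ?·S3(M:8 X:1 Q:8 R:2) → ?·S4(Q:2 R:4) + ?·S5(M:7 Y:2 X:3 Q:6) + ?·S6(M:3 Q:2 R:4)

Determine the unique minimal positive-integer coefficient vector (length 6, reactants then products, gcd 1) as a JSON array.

M: 6·0+3·3+3·8 = 33 | 5·0+3·7+4·3 = 33
Y: 6·0+3·2+3·0 = 6 | 5·0+3·2+4·0 = 6
X: 6·1+3·0+3·1 = 9 | 5·0+3·3+4·0 = 9
Q: 6·0+3·4+3·8 = 36 | 5·2+3·6+4·2 = 36
R: 6·1+3·8+3·2 = 36 | 5·4+3·0+4·4 = 36
gcd(6,3,3,5,3,4) = 1

Coefficients: [6, 3, 3, 5, 3, 4]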